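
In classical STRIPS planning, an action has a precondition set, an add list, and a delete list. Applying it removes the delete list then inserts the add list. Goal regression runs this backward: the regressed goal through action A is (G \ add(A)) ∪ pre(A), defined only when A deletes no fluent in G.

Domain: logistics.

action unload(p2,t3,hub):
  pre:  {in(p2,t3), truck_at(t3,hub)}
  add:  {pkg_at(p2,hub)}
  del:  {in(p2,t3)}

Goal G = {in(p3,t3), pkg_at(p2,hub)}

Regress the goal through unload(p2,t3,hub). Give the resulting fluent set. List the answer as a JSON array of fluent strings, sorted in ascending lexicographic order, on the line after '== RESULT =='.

Regress:
  G ∩ del = {}  (empty — regression defined)
  G \ add = {in(p3,t3), pkg_at(p2,hub)} \ {pkg_at(p2,hub)} = {in(p3,t3)}
  ∪ pre   = {in(p3,t3)} ∪ {in(p2,t3), truck_at(t3,hub)}
          = {in(p2,t3), in(p3,t3), truck_at(t3,hub)}

== RESULT ==
["in(p2,t3)", "in(p3,t3)", "truck_at(t3,hub)"]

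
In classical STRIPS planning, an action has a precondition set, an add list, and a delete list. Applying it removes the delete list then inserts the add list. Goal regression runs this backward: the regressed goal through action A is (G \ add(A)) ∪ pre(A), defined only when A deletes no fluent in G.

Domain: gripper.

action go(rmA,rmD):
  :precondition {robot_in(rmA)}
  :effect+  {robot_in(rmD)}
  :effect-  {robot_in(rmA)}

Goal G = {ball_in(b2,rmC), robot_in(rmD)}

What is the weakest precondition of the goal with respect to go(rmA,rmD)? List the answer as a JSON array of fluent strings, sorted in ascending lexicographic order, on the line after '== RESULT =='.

Regress:
  G ∩ del = {}  (empty — regression defined)
  G \ add = {ball_in(b2,rmC), robot_in(rmD)} \ {robot_in(rmD)} = {ball_in(b2,rmC)}
  ∪ pre   = {ball_in(b2,rmC)} ∪ {robot_in(rmA)}
          = {ball_in(b2,rmC), robot_in(rmA)}

== RESULT ==
["ball_in(b2,rmC)", "robot_in(rmA)"]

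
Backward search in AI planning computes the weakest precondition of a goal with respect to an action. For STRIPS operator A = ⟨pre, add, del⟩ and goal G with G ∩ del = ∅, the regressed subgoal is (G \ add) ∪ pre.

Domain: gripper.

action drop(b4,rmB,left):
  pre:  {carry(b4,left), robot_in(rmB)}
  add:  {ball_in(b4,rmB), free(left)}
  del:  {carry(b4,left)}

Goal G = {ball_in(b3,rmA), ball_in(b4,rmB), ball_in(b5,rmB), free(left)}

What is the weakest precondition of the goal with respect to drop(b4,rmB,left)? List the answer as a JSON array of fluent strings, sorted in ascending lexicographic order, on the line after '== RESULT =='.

Regress:
  G ∩ del = {}  (empty — regression defined)
  G \ add = {ball_in(b3,rmA), ball_in(b4,rmB), ball_in(b5,rmB), free(left)} \ {ball_in(b4,rmB), free(left)} = {ball_in(b3,rmA), ball_in(b5,rmB)}
  ∪ pre   = {ball_in(b3,rmA), ball_in(b5,rmB)} ∪ {carry(b4,left), robot_in(rmB)}
          = {ball_in(b3,rmA), ball_in(b5,rmB), carry(b4,left), robot_in(rmB)}

== RESULT ==
["ball_in(b3,rmA)", "ball_in(b5,rmB)", "carry(b4,left)", "robot_in(rmB)"]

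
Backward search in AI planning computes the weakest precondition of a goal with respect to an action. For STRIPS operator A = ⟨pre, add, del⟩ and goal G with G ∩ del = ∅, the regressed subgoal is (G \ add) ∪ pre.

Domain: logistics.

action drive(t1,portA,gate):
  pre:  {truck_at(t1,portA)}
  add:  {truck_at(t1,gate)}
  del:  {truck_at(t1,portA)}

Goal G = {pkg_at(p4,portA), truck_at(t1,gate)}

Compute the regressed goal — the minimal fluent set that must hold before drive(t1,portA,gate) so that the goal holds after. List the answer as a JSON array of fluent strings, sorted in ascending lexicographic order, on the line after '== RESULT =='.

Regress:
  G ∩ del = {}  (empty — regression defined)
  G \ add = {pkg_at(p4,portA), truck_at(t1,gate)} \ {truck_at(t1,gate)} = {pkg_at(p4,portA)}
  ∪ pre   = {pkg_at(p4,portA)} ∪ {truck_at(t1,portA)}
          = {pkg_at(p4,portA), truck_at(t1,portA)}

== RESULT ==
["pkg_at(p4,portA)", "truck_at(t1,portA)"]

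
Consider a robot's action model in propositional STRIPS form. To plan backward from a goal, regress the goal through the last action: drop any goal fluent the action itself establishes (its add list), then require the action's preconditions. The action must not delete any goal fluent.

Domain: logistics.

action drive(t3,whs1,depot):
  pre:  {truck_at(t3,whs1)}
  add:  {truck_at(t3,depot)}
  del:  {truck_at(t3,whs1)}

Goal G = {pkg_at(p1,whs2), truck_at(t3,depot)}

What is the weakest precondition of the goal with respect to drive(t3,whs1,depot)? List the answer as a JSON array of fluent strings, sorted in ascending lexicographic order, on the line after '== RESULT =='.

Compute (G \ add) ∪ pre:
  G ∩ del = {}  (empty — regression defined)
  G \ add = {pkg_at(p1,whs2), truck_at(t3,depot)} \ {truck_at(t3,depot)} = {pkg_at(p1,whs2)}
  ∪ pre   = {pkg_at(p1,whs2)} ∪ {truck_at(t3,whs1)}
          = {pkg_at(p1,whs2), truck_at(t3,whs1)}

== RESULT ==
["pkg_at(p1,whs2)", "truck_at(t3,whs1)"]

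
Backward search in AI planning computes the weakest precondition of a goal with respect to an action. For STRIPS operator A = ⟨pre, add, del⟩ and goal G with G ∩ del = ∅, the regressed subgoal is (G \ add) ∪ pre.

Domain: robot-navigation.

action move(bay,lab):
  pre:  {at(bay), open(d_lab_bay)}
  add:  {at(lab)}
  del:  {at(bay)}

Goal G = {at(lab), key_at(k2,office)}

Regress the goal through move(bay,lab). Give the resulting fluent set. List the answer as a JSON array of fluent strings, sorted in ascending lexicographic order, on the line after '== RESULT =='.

Compute (G \ add) ∪ pre:
  G ∩ del = {}  (empty — regression defined)
  G \ add = {at(lab), key_at(k2,office)} \ {at(lab)} = {key_at(k2,office)}
  ∪ pre   = {key_at(k2,office)} ∪ {at(bay), open(d_lab_bay)}
          = {at(bay), key_at(k2,office), open(d_lab_bay)}

== RESULT ==
["at(bay)", "key_at(k2,office)", "open(d_lab_bay)"]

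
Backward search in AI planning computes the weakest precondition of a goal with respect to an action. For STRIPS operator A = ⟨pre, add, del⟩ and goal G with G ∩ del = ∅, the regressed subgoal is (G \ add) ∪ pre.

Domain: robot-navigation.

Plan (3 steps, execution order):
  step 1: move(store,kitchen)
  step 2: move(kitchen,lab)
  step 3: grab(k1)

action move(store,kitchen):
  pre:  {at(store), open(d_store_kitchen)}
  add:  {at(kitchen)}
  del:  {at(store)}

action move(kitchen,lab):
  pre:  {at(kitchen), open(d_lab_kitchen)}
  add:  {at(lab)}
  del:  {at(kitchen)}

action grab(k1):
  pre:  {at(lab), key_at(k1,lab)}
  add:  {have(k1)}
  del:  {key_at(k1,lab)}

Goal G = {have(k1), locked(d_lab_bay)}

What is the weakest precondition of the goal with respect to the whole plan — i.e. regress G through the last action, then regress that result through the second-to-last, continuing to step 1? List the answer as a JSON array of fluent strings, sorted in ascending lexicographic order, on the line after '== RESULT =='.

Work backward from the goal:
  through step 3 (grab(k1)): drop {have(k1)}, keep {locked(d_lab_bay)}, require {at(lab), key_at(k1,lab)}
    → {at(lab), key_at(k1,lab), locked(d_lab_bay)}
  through step 2 (move(kitchen,lab)): drop {at(lab)}, keep {key_at(k1,lab), locked(d_lab_bay)}, require {at(kitchen), open(d_lab_kitchen)}
    → {at(kitchen), key_at(k1,lab), locked(d_lab_bay), open(d_lab_kitchen)}
  through step 1 (move(store,kitchen)): drop {at(kitchen)}, keep {key_at(k1,lab), locked(d_lab_bay), open(d_lab_kitchen)}, require {at(store), open(d_store_kitchen)}
    → {at(store), key_at(k1,lab), locked(d_lab_bay), open(d_lab_kitchen), open(d_store_kitchen)}

== RESULT ==
["at(store)", "key_at(k1,lab)", "locked(d_lab_bay)", "open(d_lab_kitchen)", "open(d_store_kitchen)"]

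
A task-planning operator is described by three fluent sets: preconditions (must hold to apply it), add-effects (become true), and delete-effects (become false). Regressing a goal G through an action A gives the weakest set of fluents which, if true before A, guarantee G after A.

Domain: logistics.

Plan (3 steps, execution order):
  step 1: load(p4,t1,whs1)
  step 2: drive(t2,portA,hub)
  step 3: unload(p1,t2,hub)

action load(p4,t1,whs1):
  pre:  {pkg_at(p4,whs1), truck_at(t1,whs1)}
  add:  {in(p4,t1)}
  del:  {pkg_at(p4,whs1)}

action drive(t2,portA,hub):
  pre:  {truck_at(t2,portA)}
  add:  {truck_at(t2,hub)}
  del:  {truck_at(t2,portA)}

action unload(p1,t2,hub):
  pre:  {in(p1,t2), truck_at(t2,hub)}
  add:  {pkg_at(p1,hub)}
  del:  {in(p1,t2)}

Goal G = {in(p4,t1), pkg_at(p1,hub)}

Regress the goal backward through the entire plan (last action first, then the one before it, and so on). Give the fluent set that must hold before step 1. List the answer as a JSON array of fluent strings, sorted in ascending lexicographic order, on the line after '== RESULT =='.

Regress step by step:
  through step 3 (unload(p1,t2,hub)): drop {pkg_at(p1,hub)}, keep {in(p4,t1)}, require {in(p1,t2), truck_at(t2,hub)}
    → {in(p1,t2), in(p4,t1), truck_at(t2,hub)}
  through step 2 (drive(t2,portA,hub)): drop {truck_at(t2,hub)}, keep {in(p1,t2), in(p4,t1)}, require {truck_at(t2,portA)}
    → {in(p1,t2), in(p4,t1), truck_at(t2,portA)}
  through step 1 (load(p4,t1,whs1)): drop {in(p4,t1)}, keep {in(p1,t2), truck_at(t2,portA)}, require {pkg_at(p4,whs1), truck_at(t1,whs1)}
    → {in(p1,t2), pkg_at(p4,whs1), truck_at(t1,whs1), truck_at(t2,portA)}

== RESULT ==
["in(p1,t2)", "pkg_at(p4,whs1)", "truck_at(t1,whs1)", "truck_at(t2,portA)"]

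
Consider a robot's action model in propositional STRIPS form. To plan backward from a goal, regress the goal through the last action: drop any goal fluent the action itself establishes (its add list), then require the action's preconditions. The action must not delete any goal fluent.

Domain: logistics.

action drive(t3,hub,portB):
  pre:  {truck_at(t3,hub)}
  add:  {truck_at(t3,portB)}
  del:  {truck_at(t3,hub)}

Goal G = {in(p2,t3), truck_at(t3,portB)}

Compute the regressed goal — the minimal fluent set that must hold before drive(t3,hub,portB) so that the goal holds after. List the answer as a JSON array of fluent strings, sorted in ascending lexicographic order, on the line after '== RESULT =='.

Compute (G \ add) ∪ pre:
  G ∩ del = {}  (empty — regression defined)
  G \ add = {in(p2,t3), truck_at(t3,portB)} \ {truck_at(t3,portB)} = {in(p2,t3)}
  ∪ pre   = {in(p2,t3)} ∪ {truck_at(t3,hub)}
          = {in(p2,t3), truck_at(t3,hub)}

== RESULT ==
["in(p2,t3)", "truck_at(t3,hub)"]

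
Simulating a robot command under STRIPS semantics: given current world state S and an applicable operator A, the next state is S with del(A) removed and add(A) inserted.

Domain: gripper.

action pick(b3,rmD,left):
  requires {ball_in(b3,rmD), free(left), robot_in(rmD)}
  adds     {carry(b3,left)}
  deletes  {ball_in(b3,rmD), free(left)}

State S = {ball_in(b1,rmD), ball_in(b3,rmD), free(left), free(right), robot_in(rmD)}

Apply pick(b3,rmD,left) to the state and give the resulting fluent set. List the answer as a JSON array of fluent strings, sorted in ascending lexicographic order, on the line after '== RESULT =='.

Compute (S \ del) ∪ add:
  pre ⊆ S: {ball_in(b3,rmD), free(left), robot_in(rmD)} ⊆ S  — applicable
  S \ del = {ball_in(b1,rmD), free(right), robot_in(rmD)}
  ∪ add   = {ball_in(b1,rmD), carry(b3,left), free(right), robot_in(rmD)}

== RESULT ==
["ball_in(b1,rmD)", "carry(b3,left)", "free(right)", "robot_in(rmD)"]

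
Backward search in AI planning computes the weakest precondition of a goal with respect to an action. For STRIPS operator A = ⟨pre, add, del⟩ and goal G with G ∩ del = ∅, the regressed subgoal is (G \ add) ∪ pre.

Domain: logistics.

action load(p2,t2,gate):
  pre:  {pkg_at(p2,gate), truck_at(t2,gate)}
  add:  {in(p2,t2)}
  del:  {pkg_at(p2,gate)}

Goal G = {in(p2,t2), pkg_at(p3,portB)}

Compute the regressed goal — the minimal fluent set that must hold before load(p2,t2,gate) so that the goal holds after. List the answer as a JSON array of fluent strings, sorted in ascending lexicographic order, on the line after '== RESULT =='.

Compute (G \ add) ∪ pre:
  G ∩ del = {}  (empty — regression defined)
  G \ add = {in(p2,t2), pkg_at(p3,portB)} \ {in(p2,t2)} = {pkg_at(p3,portB)}
  ∪ pre   = {pkg_at(p3,portB)} ∪ {pkg_at(p2,gate), truck_at(t2,gate)}
          = {pkg_at(p2,gate), pkg_at(p3,portB), truck_at(t2,gate)}

== RESULT ==
["pkg_at(p2,gate)", "pkg_at(p3,portB)", "truck_at(t2,gate)"]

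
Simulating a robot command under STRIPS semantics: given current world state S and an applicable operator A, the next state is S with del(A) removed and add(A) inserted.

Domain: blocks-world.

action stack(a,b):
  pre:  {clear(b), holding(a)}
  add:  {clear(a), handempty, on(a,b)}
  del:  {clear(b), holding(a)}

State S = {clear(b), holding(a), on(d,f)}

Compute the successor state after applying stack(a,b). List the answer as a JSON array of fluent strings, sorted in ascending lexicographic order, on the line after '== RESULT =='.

Progress:
  pre ⊆ S: {clear(b), holding(a)} ⊆ S  — applicable
  S \ del = {on(d,f)}
  ∪ add   = {clear(a), handempty, on(a,b), on(d,f)}

== RESULT ==
["clear(a)", "handempty", "on(a,b)", "on(d,f)"]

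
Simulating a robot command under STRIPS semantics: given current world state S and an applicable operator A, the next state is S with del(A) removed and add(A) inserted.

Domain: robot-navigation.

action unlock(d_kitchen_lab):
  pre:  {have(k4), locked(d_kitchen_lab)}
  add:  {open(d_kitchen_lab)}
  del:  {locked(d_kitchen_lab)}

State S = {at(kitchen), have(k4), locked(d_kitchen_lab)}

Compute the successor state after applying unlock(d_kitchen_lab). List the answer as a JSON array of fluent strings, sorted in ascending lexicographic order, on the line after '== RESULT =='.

Progress:
  pre ⊆ S: {have(k4), locked(d_kitchen_lab)} ⊆ S  — applicable
  S \ del = {at(kitchen), have(k4)}
  ∪ add   = {at(kitchen), have(k4), open(d_kitchen_lab)}

== RESULT ==
["at(kitchen)", "have(k4)", "open(d_kitchen_lab)"]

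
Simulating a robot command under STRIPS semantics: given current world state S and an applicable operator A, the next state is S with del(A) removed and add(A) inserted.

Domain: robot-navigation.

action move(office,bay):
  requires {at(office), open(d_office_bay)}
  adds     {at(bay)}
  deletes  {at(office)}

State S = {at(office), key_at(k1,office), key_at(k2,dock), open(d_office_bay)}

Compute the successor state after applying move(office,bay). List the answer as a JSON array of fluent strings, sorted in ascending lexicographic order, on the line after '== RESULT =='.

Progress:
  pre ⊆ S: {at(office), open(d_office_bay)} ⊆ S  — applicable
  S \ del = {key_at(k1,office), key_at(k2,dock), open(d_office_bay)}
  ∪ add   = {at(bay), key_at(k1,office), key_at(k2,dock), open(d_office_bay)}

== RESULT ==
["at(bay)", "key_at(k1,office)", "key_at(k2,dock)", "open(d_office_bay)"]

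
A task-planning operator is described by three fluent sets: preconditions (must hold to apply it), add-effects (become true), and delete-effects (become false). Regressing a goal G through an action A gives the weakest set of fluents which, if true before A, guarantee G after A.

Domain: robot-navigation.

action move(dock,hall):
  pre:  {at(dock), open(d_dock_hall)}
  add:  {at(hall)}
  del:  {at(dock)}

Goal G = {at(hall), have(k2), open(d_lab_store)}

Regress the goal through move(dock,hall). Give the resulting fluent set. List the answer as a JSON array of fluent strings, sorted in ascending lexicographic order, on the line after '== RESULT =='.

Compute (G \ add) ∪ pre:
  G ∩ del = {}  (empty — regression defined)
  G \ add = {at(hall), have(k2), open(d_lab_store)} \ {at(hall)} = {have(k2), open(d_lab_store)}
  ∪ pre   = {have(k2), open(d_lab_store)} ∪ {at(dock), open(d_dock_hall)}
          = {at(dock), have(k2), open(d_dock_hall), open(d_lab_store)}

== RESULT ==
["at(dock)", "have(k2)", "open(d_dock_hall)", "open(d_lab_store)"]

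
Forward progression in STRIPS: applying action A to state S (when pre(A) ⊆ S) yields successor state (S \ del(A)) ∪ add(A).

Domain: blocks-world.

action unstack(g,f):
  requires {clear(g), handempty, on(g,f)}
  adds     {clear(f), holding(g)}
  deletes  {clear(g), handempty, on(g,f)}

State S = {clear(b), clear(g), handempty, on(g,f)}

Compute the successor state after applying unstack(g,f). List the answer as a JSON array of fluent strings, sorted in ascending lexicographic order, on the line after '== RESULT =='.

Progress:
  pre ⊆ S: {clear(g), handempty, on(g,f)} ⊆ S  — applicable
  S \ del = {clear(b)}
  ∪ add   = {clear(b), clear(f), holding(g)}

== RESULT ==
["clear(b)", "clear(f)", "holding(g)"]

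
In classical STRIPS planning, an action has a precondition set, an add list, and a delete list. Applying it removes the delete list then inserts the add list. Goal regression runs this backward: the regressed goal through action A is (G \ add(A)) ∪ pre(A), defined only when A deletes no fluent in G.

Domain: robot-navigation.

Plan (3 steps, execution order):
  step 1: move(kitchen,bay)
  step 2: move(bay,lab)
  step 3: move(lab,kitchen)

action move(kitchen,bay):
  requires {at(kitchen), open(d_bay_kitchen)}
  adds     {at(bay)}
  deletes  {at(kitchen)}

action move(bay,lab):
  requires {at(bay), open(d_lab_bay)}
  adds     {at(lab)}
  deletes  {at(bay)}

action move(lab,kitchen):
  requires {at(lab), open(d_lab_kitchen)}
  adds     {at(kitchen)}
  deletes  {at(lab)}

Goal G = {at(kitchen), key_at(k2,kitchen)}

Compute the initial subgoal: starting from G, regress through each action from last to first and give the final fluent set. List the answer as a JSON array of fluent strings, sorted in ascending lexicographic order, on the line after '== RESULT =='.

Work backward from the goal:
  through step 3 (move(lab,kitchen)): drop {at(kitchen)}, keep {key_at(k2,kitchen)}, require {at(lab), open(d_lab_kitchen)}
    → {at(lab), key_at(k2,kitchen), open(d_lab_kitchen)}
  through step 2 (move(bay,lab)): drop {at(lab)}, keep {key_at(k2,kitchen), open(d_lab_kitchen)}, require {at(bay), open(d_lab_bay)}
    → {at(bay), key_at(k2,kitchen), open(d_lab_bay), open(d_lab_kitchen)}
  through step 1 (move(kitchen,bay)): drop {at(bay)}, keep {key_at(k2,kitchen), open(d_lab_bay), open(d_lab_kitchen)}, require {at(kitchen), open(d_bay_kitchen)}
    → {at(kitchen), key_at(k2,kitchen), open(d_bay_kitchen), open(d_lab_bay), open(d_lab_kitchen)}

== RESULT ==
["at(kitchen)", "key_at(k2,kitchen)", "open(d_bay_kitchen)", "open(d_lab_bay)", "open(d_lab_kitchen)"]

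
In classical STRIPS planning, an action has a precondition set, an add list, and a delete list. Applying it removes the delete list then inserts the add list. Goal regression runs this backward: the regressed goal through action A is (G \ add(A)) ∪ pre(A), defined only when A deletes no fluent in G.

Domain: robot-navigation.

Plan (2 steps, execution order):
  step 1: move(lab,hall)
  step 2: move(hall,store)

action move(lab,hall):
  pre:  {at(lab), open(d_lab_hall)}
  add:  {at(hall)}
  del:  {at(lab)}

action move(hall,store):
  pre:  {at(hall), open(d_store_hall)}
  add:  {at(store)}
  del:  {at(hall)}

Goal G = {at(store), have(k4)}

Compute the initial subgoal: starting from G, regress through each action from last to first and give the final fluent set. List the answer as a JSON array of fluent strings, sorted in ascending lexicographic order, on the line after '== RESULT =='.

Work backward from the goal:
  through step 2 (move(hall,store)): drop {at(store)}, keep {have(k4)}, require {at(hall), open(d_store_hall)}
    → {at(hall), have(k4), open(d_store_hall)}
  through step 1 (move(lab,hall)): drop {at(hall)}, keep {have(k4), open(d_store_hall)}, require {at(lab), open(d_lab_hall)}
    → {at(lab), have(k4), open(d_lab_hall), open(d_store_hall)}

== RESULT ==
["at(lab)", "have(k4)", "open(d_lab_hall)", "open(d_store_hall)"]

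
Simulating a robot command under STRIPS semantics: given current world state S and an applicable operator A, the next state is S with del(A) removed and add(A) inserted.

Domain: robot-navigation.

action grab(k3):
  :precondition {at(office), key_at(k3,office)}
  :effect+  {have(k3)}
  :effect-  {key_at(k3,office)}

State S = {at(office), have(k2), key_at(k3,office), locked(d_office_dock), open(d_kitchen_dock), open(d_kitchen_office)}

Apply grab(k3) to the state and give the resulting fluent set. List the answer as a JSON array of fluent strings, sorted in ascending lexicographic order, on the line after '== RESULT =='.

Progress:
  pre ⊆ S: {at(office), key_at(k3,office)} ⊆ S  — applicable
  S \ del = {at(office), have(k2), locked(d_office_dock), open(d_kitchen_dock), open(d_kitchen_office)}
  ∪ add   = {at(office), have(k2), have(k3), locked(d_office_dock), open(d_kitchen_dock), open(d_kitchen_office)}

== RESULT ==
["at(office)", "have(k2)", "have(k3)", "locked(d_office_dock)", "open(d_kitchen_dock)", "open(d_kitchen_office)"]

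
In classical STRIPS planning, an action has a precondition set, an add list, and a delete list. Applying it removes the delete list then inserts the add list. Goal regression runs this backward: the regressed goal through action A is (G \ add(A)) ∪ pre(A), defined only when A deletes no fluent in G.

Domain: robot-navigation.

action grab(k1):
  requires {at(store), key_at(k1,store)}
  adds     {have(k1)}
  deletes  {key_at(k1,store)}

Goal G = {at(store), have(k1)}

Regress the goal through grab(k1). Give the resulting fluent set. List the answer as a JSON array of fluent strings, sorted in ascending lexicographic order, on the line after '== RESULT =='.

Regress:
  G ∩ del = {}  (empty — regression defined)
  G \ add = {at(store), have(k1)} \ {have(k1)} = {at(store)}
  ∪ pre   = {at(store)} ∪ {at(store), key_at(k1,store)}
          = {at(store), key_at(k1,store)}

== RESULT ==
["at(store)", "key_at(k1,store)"]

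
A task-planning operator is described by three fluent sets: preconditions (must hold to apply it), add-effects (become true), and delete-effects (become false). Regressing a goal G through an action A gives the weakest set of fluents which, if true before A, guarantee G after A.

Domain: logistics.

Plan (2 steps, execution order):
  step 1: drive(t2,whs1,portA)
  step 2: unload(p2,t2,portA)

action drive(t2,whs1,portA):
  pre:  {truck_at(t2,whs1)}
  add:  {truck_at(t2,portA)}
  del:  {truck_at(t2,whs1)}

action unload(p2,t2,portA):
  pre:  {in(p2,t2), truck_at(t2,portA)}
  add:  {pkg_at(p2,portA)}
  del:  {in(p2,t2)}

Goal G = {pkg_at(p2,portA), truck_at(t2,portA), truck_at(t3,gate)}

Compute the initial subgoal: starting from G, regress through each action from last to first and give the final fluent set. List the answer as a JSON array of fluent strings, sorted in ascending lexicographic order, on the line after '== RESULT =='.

Regress step by step:
  through step 2 (unload(p2,t2,portA)): drop {pkg_at(p2,portA)}, keep {truck_at(t2,portA), truck_at(t3,gate)}, require {in(p2,t2), truck_at(t2,portA)}
    → {in(p2,t2), truck_at(t2,portA), truck_at(t3,gate)}
  through step 1 (drive(t2,whs1,portA)): drop {truck_at(t2,portA)}, keep {in(p2,t2), truck_at(t3,gate)}, require {truck_at(t2,whs1)}
    → {in(p2,t2), truck_at(t2,whs1), truck_at(t3,gate)}

== RESULT ==
["in(p2,t2)", "truck_at(t2,whs1)", "truck_at(t3,gate)"]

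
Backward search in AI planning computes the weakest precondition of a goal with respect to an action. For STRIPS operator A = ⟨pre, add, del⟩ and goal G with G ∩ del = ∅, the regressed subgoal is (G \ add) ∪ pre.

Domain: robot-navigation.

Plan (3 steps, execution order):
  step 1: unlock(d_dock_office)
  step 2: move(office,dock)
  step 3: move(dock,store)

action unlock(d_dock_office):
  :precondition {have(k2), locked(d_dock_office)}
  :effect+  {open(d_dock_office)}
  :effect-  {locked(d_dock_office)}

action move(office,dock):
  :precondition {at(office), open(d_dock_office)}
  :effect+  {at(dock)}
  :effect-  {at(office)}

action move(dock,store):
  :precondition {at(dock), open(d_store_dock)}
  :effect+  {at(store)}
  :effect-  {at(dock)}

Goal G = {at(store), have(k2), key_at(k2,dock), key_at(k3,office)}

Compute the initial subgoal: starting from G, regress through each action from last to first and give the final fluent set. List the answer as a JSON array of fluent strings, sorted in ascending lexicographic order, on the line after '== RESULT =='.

Work backward from the goal:
  through step 3 (move(dock,store)): drop {at(store)}, keep {have(k2), key_at(k2,dock), key_at(k3,office)}, require {at(dock), open(d_store_dock)}
    → {at(dock), have(k2), key_at(k2,dock), key_at(k3,office), open(d_store_dock)}
  through step 2 (move(office,dock)): drop {at(dock)}, keep {have(k2), key_at(k2,dock), key_at(k3,office), open(d_store_dock)}, require {at(office), open(d_dock_office)}
    → {at(office), have(k2), key_at(k2,dock), key_at(k3,office), open(d_dock_office), open(d_store_dock)}
  through step 1 (unlock(d_dock_office)): drop {open(d_dock_office)}, keep {at(office), have(k2), key_at(k2,dock), key_at(k3,office), open(d_store_dock)}, require {have(k2), locked(d_dock_office)}
    → {at(office), have(k2), key_at(k2,dock), key_at(k3,office), locked(d_dock_office), open(d_store_dock)}

== RESULT ==
["at(office)", "have(k2)", "key_at(k2,dock)", "key_at(k3,office)", "locked(d_dock_office)", "open(d_store_dock)"]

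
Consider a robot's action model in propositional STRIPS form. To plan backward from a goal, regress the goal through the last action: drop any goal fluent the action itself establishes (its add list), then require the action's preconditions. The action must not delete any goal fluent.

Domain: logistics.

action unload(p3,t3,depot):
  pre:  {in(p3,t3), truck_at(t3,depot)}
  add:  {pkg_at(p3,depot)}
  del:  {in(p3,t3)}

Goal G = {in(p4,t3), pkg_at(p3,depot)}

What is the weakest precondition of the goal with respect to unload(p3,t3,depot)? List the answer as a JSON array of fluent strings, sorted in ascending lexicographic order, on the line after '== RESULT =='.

Regress:
  G ∩ del = {}  (empty — regression defined)
  G \ add = {in(p4,t3), pkg_at(p3,depot)} \ {pkg_at(p3,depot)} = {in(p4,t3)}
  ∪ pre   = {in(p4,t3)} ∪ {in(p3,t3), truck_at(t3,depot)}
          = {in(p3,t3), in(p4,t3), truck_at(t3,depot)}

== RESULT ==
["in(p3,t3)", "in(p4,t3)", "truck_at(t3,depot)"]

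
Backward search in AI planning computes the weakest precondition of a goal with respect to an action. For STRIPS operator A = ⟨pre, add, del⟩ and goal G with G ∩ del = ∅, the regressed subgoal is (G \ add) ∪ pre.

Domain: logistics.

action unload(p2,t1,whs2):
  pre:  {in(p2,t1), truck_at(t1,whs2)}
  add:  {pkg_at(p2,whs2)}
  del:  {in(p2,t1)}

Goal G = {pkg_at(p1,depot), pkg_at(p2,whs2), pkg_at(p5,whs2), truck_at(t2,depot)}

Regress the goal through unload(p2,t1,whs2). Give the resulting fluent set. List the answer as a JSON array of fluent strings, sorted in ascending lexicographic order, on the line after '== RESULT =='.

Compute (G \ add) ∪ pre:
  G ∩ del = {}  (empty — regression defined)
  G \ add = {pkg_at(p1,depot), pkg_at(p2,whs2), pkg_at(p5,whs2), truck_at(t2,depot)} \ {pkg_at(p2,whs2)} = {pkg_at(p1,depot), pkg_at(p5,whs2), truck_at(t2,depot)}
  ∪ pre   = {pkg_at(p1,depot), pkg_at(p5,whs2), truck_at(t2,depot)} ∪ {in(p2,t1), truck_at(t1,whs2)}
          = {in(p2,t1), pkg_at(p1,depot), pkg_at(p5,whs2), truck_at(t1,whs2), truck_at(t2,depot)}

== RESULT ==
["in(p2,t1)", "pkg_at(p1,depot)", "pkg_at(p5,whs2)", "truck_at(t1,whs2)", "truck_at(t2,depot)"]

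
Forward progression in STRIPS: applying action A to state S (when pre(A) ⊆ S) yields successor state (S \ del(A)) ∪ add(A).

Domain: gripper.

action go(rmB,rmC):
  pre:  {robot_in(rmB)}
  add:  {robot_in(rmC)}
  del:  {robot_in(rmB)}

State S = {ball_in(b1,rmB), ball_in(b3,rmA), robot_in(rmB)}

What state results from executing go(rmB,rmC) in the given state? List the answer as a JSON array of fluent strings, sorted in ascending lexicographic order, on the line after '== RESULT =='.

Compute (S \ del) ∪ add:
  pre ⊆ S: {robot_in(rmB)} ⊆ S  — applicable
  S \ del = {ball_in(b1,rmB), ball_in(b3,rmA)}
  ∪ add   = {ball_in(b1,rmB), ball_in(b3,rmA), robot_in(rmC)}

== RESULT ==
["ball_in(b1,rmB)", "ball_in(b3,rmA)", "robot_in(rmC)"]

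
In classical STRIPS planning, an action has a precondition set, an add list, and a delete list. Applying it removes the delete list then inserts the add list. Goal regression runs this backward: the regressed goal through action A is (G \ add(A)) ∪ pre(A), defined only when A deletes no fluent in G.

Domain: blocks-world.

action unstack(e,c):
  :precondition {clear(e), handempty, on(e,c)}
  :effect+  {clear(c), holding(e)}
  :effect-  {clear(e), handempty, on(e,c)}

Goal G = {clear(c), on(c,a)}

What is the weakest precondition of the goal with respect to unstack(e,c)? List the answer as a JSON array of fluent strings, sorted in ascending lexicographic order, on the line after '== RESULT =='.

Compute (G \ add) ∪ pre:
  G ∩ del = {}  (empty — regression defined)
  G \ add = {clear(c), on(c,a)} \ {clear(c), holding(e)} = {on(c,a)}
  ∪ pre   = {on(c,a)} ∪ {clear(e), handempty, on(e,c)}
          = {clear(e), handempty, on(c,a), on(e,c)}

== RESULT ==
["clear(e)", "handempty", "on(c,a)", "on(e,c)"]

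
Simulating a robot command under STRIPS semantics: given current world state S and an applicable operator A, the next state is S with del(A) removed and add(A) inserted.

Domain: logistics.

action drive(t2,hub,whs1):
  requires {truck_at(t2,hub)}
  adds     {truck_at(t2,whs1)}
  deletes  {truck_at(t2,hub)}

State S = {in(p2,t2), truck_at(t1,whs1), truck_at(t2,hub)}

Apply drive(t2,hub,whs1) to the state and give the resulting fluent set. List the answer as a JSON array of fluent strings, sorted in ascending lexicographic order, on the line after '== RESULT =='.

Progress:
  pre ⊆ S: {truck_at(t2,hub)} ⊆ S  — applicable
  S \ del = {in(p2,t2), truck_at(t1,whs1)}
  ∪ add   = {in(p2,t2), truck_at(t1,whs1), truck_at(t2,whs1)}

== RESULT ==
["in(p2,t2)", "truck_at(t1,whs1)", "truck_at(t2,whs1)"]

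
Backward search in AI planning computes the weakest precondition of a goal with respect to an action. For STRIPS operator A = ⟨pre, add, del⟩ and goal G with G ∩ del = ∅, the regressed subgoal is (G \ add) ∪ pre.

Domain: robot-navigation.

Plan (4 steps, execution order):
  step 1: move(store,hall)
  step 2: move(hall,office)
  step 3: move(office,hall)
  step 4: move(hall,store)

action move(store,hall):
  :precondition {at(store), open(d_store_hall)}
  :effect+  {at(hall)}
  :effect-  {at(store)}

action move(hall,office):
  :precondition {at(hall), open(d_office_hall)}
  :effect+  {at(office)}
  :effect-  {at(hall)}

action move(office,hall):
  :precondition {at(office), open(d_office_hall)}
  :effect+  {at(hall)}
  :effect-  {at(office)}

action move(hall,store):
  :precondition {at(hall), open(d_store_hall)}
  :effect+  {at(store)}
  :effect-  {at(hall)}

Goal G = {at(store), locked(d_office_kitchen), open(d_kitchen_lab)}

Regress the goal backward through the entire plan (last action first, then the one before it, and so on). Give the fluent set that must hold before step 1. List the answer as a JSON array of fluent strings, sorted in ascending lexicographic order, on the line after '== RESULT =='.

Work backward from the goal:
  through step 4 (move(hall,store)): drop {at(store)}, keep {locked(d_office_kitchen), open(d_kitchen_lab)}, require {at(hall), open(d_store_hall)}
    → {at(hall), locked(d_office_kitchen), open(d_kitchen_lab), open(d_store_hall)}
  through step 3 (move(office,hall)): drop {at(hall)}, keep {locked(d_office_kitchen), open(d_kitchen_lab), open(d_store_hall)}, require {at(office), open(d_office_hall)}
    → {at(office), locked(d_office_kitchen), open(d_kitchen_lab), open(d_office_hall), open(d_store_hall)}
  through step 2 (move(hall,office)): drop {at(office)}, keep {locked(d_office_kitchen), open(d_kitchen_lab), open(d_office_hall), open(d_store_hall)}, require {at(hall), open(d_office_hall)}
    → {at(hall), locked(d_office_kitchen), open(d_kitchen_lab), open(d_office_hall), open(d_store_hall)}
  through step 1 (move(store,hall)): drop {at(hall)}, keep {locked(d_office_kitchen), open(d_kitchen_lab), open(d_office_hall), open(d_store_hall)}, require {at(store), open(d_store_hall)}
    → {at(store), locked(d_office_kitchen), open(d_kitchen_lab), open(d_office_hall), open(d_store_hall)}

== RESULT ==
["at(store)", "locked(d_office_kitchen)", "open(d_kitchen_lab)", "open(d_office_hall)", "open(d_store_hall)"]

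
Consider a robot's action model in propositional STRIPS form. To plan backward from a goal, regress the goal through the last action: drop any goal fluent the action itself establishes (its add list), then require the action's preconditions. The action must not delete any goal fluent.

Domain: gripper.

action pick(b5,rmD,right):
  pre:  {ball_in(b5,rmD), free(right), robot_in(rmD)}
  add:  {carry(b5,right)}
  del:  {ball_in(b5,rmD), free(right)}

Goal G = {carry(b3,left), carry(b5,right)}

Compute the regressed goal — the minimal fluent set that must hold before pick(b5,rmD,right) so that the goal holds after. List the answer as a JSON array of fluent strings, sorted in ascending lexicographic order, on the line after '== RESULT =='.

Compute (G \ add) ∪ pre:
  G ∩ del = {}  (empty — regression defined)
  G \ add = {carry(b3,left), carry(b5,right)} \ {carry(b5,right)} = {carry(b3,left)}
  ∪ pre   = {carry(b3,left)} ∪ {ball_in(b5,rmD), free(right), robot_in(rmD)}
          = {ball_in(b5,rmD), carry(b3,left), free(right), robot_in(rmD)}

== RESULT ==
["ball_in(b5,rmD)", "carry(b3,left)", "free(right)", "robot_in(rmD)"]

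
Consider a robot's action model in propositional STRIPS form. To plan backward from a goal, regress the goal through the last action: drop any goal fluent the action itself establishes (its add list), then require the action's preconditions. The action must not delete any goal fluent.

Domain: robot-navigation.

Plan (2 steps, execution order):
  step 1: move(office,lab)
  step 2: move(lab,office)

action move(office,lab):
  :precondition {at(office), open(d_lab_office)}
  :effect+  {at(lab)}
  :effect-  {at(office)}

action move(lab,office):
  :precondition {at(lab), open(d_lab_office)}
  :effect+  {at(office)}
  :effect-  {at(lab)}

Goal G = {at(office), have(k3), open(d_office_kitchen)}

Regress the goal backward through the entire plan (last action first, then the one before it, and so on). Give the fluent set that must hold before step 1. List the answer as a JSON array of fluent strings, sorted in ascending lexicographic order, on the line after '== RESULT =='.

Regress step by step:
  through step 2 (move(lab,office)): drop {at(office)}, keep {have(k3), open(d_office_kitchen)}, require {at(lab), open(d_lab_office)}
    → {at(lab), have(k3), open(d_lab_office), open(d_office_kitchen)}
  through step 1 (move(office,lab)): drop {at(lab)}, keep {have(k3), open(d_lab_office), open(d_office_kitchen)}, require {at(office), open(d_lab_office)}
    → {at(office), have(k3), open(d_lab_office), open(d_office_kitchen)}

== RESULT ==
["at(office)", "have(k3)", "open(d_lab_office)", "open(d_office_kitchen)"]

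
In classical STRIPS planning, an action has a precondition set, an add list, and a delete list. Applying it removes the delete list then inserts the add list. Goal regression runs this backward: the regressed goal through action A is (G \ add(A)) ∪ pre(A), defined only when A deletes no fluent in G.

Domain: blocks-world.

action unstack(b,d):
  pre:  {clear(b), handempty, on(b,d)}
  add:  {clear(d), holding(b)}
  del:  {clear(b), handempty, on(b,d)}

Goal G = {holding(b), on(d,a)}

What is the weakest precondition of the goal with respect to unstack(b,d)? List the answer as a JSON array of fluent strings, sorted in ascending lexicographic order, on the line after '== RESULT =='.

Regress:
  G ∩ del = {}  (empty — regression defined)
  G \ add = {holding(b), on(d,a)} \ {clear(d), holding(b)} = {on(d,a)}
  ∪ pre   = {on(d,a)} ∪ {clear(b), handempty, on(b,d)}
          = {clear(b), handempty, on(b,d), on(d,a)}

== RESULT ==
["clear(b)", "handempty", "on(b,d)", "on(d,a)"]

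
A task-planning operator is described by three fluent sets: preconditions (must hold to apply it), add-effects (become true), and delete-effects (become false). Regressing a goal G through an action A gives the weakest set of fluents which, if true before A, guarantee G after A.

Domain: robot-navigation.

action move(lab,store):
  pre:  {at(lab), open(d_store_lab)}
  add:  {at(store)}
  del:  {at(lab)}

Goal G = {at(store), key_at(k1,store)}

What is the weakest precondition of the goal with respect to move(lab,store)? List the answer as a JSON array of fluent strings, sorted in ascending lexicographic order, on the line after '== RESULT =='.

Compute (G \ add) ∪ pre:
  G ∩ del = {}  (empty — regression defined)
  G \ add = {at(store), key_at(k1,store)} \ {at(store)} = {key_at(k1,store)}
  ∪ pre   = {key_at(k1,store)} ∪ {at(lab), open(d_store_lab)}
          = {at(lab), key_at(k1,store), open(d_store_lab)}

== RESULT ==
["at(lab)", "key_at(k1,store)", "open(d_store_lab)"]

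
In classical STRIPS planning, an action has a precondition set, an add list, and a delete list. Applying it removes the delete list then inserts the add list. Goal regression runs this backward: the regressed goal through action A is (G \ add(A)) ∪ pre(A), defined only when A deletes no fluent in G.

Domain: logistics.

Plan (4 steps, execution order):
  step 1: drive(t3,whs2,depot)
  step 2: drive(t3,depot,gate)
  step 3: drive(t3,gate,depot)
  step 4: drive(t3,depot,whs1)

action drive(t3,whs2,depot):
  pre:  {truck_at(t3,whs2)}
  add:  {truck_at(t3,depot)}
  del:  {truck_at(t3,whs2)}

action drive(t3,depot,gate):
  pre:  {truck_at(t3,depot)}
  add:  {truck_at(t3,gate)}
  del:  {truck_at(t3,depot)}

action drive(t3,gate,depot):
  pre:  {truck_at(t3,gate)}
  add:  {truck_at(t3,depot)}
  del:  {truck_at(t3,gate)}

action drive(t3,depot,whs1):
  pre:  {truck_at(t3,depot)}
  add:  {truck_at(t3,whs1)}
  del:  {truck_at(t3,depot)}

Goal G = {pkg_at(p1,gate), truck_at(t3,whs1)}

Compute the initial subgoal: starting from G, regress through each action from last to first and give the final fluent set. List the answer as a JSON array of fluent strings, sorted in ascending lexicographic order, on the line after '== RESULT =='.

Regress step by step:
  through step 4 (drive(t3,depot,whs1)): drop {truck_at(t3,whs1)}, keep {pkg_at(p1,gate)}, require {truck_at(t3,depot)}
    → {pkg_at(p1,gate), truck_at(t3,depot)}
  through step 3 (drive(t3,gate,depot)): drop {truck_at(t3,depot)}, keep {pkg_at(p1,gate)}, require {truck_at(t3,gate)}
    → {pkg_at(p1,gate), truck_at(t3,gate)}
  through step 2 (drive(t3,depot,gate)): drop {truck_at(t3,gate)}, keep {pkg_at(p1,gate)}, require {truck_at(t3,depot)}
    → {pkg_at(p1,gate), truck_at(t3,depot)}
  through step 1 (drive(t3,whs2,depot)): drop {truck_at(t3,depot)}, keep {pkg_at(p1,gate)}, require {truck_at(t3,whs2)}
    → {pkg_at(p1,gate), truck_at(t3,whs2)}

== RESULT ==
["pkg_at(p1,gate)", "truck_at(t3,whs2)"]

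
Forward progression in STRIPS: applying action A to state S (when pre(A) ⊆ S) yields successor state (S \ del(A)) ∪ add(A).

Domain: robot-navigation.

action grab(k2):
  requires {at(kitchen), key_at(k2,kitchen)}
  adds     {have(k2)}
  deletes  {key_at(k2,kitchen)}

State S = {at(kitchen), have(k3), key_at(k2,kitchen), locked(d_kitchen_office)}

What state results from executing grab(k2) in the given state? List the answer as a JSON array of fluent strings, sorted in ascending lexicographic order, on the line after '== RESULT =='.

Progress:
  pre ⊆ S: {at(kitchen), key_at(k2,kitchen)} ⊆ S  — applicable
  S \ del = {at(kitchen), have(k3), locked(d_kitchen_office)}
  ∪ add   = {at(kitchen), have(k2), have(k3), locked(d_kitchen_office)}

== RESULT ==
["at(kitchen)", "have(k2)", "have(k3)", "locked(d_kitchen_office)"]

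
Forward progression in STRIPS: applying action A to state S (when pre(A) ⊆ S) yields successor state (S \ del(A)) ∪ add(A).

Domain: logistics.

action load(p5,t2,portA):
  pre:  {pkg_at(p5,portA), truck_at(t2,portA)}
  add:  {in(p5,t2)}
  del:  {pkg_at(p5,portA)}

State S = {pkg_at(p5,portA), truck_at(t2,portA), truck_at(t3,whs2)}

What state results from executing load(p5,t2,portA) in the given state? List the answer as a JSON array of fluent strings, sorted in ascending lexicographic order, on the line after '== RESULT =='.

Progress:
  pre ⊆ S: {pkg_at(p5,portA), truck_at(t2,portA)} ⊆ S  — applicable
  S \ del = {truck_at(t2,portA), truck_at(t3,whs2)}
  ∪ add   = {in(p5,t2), truck_at(t2,portA), truck_at(t3,whs2)}

== RESULT ==
["in(p5,t2)", "truck_at(t2,portA)", "truck_at(t3,whs2)"]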